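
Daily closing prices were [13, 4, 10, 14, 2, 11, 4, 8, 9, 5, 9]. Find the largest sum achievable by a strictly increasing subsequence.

Let S[i] be the best sum of a strictly increasing subsequence ending at i:
i:      1  2  3  4  5  6  7  8  9 10 11
a[i]:  13  4 10 14  2 11  4  8  9  5  9
S:     13  4 14 28  2 25  6 14 23 11 23
Maximum is 28 (e.g. 4 + 10 + 14).

28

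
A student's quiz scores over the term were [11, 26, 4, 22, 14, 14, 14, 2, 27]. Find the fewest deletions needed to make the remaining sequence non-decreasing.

Fewest deletions = n − (longest non-decreasing subsequence).
i:      1  2  3  4  5  6  7  8  9
a[i]:  11 26  4 22 14 14 14  2 27
dp:     1  2  1  2  2  3  4  1  5
max dp = 5, so deletions = 9 − 5 = 4.

4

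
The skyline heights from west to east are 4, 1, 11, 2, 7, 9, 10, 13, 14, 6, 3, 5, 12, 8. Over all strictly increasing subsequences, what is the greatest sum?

Let S[i] be the best sum of a strictly increasing subsequence ending at i:
i:      1  2  3  4  5  6  7  8  9 10 11 12 13 14
a[i]:   4  1 11  2  7  9 10 13 14  6  3  5 12  8
S:      4  1 15  3 11 20 30 43 57 10  6 11 42 19
Maximum is 57 (e.g. 4 + 7 + 9 + 10 + 13 + 14).

57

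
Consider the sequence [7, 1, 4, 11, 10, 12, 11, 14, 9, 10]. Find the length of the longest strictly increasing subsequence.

5

Track the smallest tail for each achievable length (strict):
7 → extends → [7]
1 → replaces 7 → [1]
4 → extends → [1, 4]
11 → extends → [1, 4, 11]
10 → replaces 11 → [1, 4, 10]
12 → extends → [1, 4, 10, 12]
11 → replaces 12 → [1, 4, 10, 11]
14 → extends → [1, 4, 10, 11, 14]
9 → replaces 10 → [1, 4, 9, 11, 14]
10 → replaces 11 → [1, 4, 9, 10, 14]
Five tails, so the longest strictly increasing subsequence has length 5 (e.g. 1, 4, 11, 12, 14).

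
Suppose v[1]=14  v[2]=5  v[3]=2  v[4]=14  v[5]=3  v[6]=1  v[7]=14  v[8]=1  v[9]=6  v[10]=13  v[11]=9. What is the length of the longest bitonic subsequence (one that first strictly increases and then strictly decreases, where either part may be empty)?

5

inc[i] = longest strictly increasing subsequence ending at i; dec[i] = longest strictly decreasing subsequence starting at i:
i:      1  2  3  4  5  6  7  8  9 10 11
v[i]:  14  5  2 14  3  1 14  1  6 13  9
inc:    1  1  1  2  2  1  3  1  3  4  4
dec:    4  3  2  3  2  1  3  1  1  2  1
Best peak at i=7 (value 14): inc=3, dec=3, length 3+3−1 = 5.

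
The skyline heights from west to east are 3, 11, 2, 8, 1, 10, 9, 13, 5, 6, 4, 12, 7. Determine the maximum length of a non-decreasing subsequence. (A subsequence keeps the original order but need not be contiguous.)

4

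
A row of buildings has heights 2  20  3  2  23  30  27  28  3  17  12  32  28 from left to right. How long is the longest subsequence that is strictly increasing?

Track the smallest tail for each achievable length (strict):
2 → extends → [2]
20 → extends → [2, 20]
3 → replaces 20 → [2, 3]
2 → already a tail → [2, 3]
23 → extends → [2, 3, 23]
30 → extends → [2, 3, 23, 30]
27 → replaces 30 → [2, 3, 23, 27]
28 → extends → [2, 3, 23, 27, 28]
3 → already a tail → [2, 3, 23, 27, 28]
17 → replaces 23 → [2, 3, 17, 27, 28]
12 → replaces 17 → [2, 3, 12, 27, 28]
32 → extends → [2, 3, 12, 27, 28, 32]
28 → already a tail → [2, 3, 12, 27, 28, 32]
Six tails, so the longest strictly increasing subsequence has length 6 (e.g. 2, 20, 23, 27, 28, 32).

6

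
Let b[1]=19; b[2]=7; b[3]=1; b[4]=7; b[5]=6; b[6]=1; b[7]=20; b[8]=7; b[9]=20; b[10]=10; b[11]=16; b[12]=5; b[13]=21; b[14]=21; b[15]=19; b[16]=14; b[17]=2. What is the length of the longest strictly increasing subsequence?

Track the smallest tail for each achievable length (strict):
19 → extends → [19]
7 → replaces 19 → [7]
1 → replaces 7 → [1]
7 → extends → [1, 7]
6 → replaces 7 → [1, 6]
1 → already a tail → [1, 6]
20 → extends → [1, 6, 20]
7 → replaces 20 → [1, 6, 7]
20 → extends → [1, 6, 7, 20]
10 → replaces 20 → [1, 6, 7, 10]
16 → extends → [1, 6, 7, 10, 16]
5 → replaces 6 → [1, 5, 7, 10, 16]
21 → extends → [1, 5, 7, 10, 16, 21]
21 → already a tail → [1, 5, 7, 10, 16, 21]
19 → replaces 21 → [1, 5, 7, 10, 16, 19]
14 → replaces 16 → [1, 5, 7, 10, 14, 19]
2 → replaces 5 → [1, 2, 7, 10, 14, 19]
Six tails, so the longest strictly increasing subsequence has length 6 (e.g. 1, 6, 7, 10, 16, 21).

6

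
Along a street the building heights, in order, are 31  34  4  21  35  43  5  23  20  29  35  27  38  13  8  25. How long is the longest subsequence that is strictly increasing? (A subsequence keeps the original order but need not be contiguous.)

6

Track the smallest tail for each achievable length (strict):
31 → extends → [31]
34 → extends → [31, 34]
4 → replaces 31 → [4, 34]
21 → replaces 34 → [4, 21]
35 → extends → [4, 21, 35]
43 → extends → [4, 21, 35, 43]
5 → replaces 21 → [4, 5, 35, 43]
23 → replaces 35 → [4, 5, 23, 43]
20 → replaces 23 → [4, 5, 20, 43]
29 → replaces 43 → [4, 5, 20, 29]
35 → extends → [4, 5, 20, 29, 35]
27 → replaces 29 → [4, 5, 20, 27, 35]
38 → extends → [4, 5, 20, 27, 35, 38]
13 → replaces 20 → [4, 5, 13, 27, 35, 38]
8 → replaces 13 → [4, 5, 8, 27, 35, 38]
25 → replaces 27 → [4, 5, 8, 25, 35, 38]
Six tails, so the longest strictly increasing subsequence has length 6 (e.g. 4, 21, 23, 29, 35, 38).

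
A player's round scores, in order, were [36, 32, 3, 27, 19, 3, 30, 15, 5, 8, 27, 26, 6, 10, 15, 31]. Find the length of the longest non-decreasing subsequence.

Let dp[i] be the length of the longest such subsequence ending at index i:
i:      1  2  3  4  5  6  7  8  9 10 11 12 13 14 15 16
a[i]:  36 32  3 27 19  3 30 15  5  8 27 26  6 10 15 31
dp:     1  1  1  2  2  2  3  3  3  4  5  5  4  5  6  7
Maximum dp value is 7.

7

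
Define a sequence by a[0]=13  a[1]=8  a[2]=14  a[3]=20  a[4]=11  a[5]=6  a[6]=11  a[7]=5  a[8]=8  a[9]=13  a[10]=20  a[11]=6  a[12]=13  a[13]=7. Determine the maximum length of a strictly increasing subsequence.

4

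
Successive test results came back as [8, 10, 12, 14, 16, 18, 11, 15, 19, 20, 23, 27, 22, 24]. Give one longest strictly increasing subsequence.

8, 10, 12, 14, 16, 18, 19, 20, 23, 27

Patience tails give the LIS length; then backtrack through the dp parents:
8 → extends → [8]
10 → extends → [8, 10]
12 → extends → [8, 10, 12]
14 → extends → [8, 10, 12, 14]
16 → extends → [8, 10, 12, 14, 16]
18 → extends → [8, 10, 12, 14, 16, 18]
11 → replaces 12 → [8, 10, 11, 14, 16, 18]
15 → replaces 16 → [8, 10, 11, 14, 15, 18]
19 → extends → [8, 10, 11, 14, 15, 18, 19]
20 → extends → [8, 10, 11, 14, 15, 18, 19, 20]
23 → extends → [8, 10, 11, 14, 15, 18, 19, 20, 23]
27 → extends → [8, 10, 11, 14, 15, 18, 19, 20, 23, 27]
22 → replaces 23 → [8, 10, 11, 14, 15, 18, 19, 20, 22, 27]
24 → replaces 27 → [8, 10, 11, 14, 15, 18, 19, 20, 22, 24]
Length 10; one witness is 8, 10, 12, 14, 16, 18, 19, 20, 23, 27.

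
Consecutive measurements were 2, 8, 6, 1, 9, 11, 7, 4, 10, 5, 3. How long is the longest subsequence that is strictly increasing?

Let dp[i] be the length of the longest such subsequence ending at index i:
i:      1  2  3  4  5  6  7  8  9 10 11
a[i]:   2  8  6  1  9 11  7  4 10  5  3
dp:     1  2  2  1  3  4  3  2  4  3  2
Maximum dp value is 4.

4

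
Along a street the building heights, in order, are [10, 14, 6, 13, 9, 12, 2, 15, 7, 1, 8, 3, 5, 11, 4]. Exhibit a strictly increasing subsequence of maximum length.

Patience tails give the LIS length; then backtrack through the dp parents:
10 → extends → [10]
14 → extends → [10, 14]
6 → replaces 10 → [6, 14]
13 → replaces 14 → [6, 13]
9 → replaces 13 → [6, 9]
12 → extends → [6, 9, 12]
2 → replaces 6 → [2, 9, 12]
15 → extends → [2, 9, 12, 15]
7 → replaces 9 → [2, 7, 12, 15]
1 → replaces 2 → [1, 7, 12, 15]
8 → replaces 12 → [1, 7, 8, 15]
3 → replaces 7 → [1, 3, 8, 15]
5 → replaces 8 → [1, 3, 5, 15]
11 → replaces 15 → [1, 3, 5, 11]
4 → replaces 5 → [1, 3, 4, 11]
Length 4; one witness is 6, 9, 12, 15.

6, 9, 12, 15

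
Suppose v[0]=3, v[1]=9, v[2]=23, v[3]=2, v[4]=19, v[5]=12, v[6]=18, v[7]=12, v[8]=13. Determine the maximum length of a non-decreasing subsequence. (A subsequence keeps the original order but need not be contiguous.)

Track the smallest tail for each achievable length (allowing ties):
3 → extends → [3]
9 → extends → [3, 9]
23 → extends → [3, 9, 23]
2 → replaces 3 → [2, 9, 23]
19 → replaces 23 → [2, 9, 19]
12 → replaces 19 → [2, 9, 12]
18 → extends → [2, 9, 12, 18]
12 → replaces 18 → [2, 9, 12, 12]
13 → extends → [2, 9, 12, 12, 13]
Five tails, so the longest non-decreasing subsequence has length 5 (e.g. 3, 9, 12, 12, 13).

5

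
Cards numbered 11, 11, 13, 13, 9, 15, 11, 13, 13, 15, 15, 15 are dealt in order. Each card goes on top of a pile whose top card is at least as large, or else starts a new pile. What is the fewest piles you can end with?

The minimum number of non-increasing subsequences covering a sequence equals the length of its longest strictly increasing subsequence.
LIS length is 4 (e.g. 9, 11, 13, 15), so 4 piles are needed.

4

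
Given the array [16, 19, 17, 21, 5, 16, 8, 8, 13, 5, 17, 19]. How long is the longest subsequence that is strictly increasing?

5

Track the smallest tail for each achievable length (strict):
16 → extends → [16]
19 → extends → [16, 19]
17 → replaces 19 → [16, 17]
21 → extends → [16, 17, 21]
5 → replaces 16 → [5, 17, 21]
16 → replaces 17 → [5, 16, 21]
8 → replaces 16 → [5, 8, 21]
8 → already a tail → [5, 8, 21]
13 → replaces 21 → [5, 8, 13]
5 → already a tail → [5, 8, 13]
17 → extends → [5, 8, 13, 17]
19 → extends → [5, 8, 13, 17, 19]
Five tails, so the longest strictly increasing subsequence has length 5 (e.g. 5, 8, 13, 17, 19).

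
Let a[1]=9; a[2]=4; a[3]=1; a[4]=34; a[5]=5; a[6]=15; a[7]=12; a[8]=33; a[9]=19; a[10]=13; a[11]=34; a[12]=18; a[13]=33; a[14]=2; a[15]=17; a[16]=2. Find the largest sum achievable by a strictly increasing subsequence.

Let S[i] be the best sum of a strictly increasing subsequence ending at i:
i:      1  2  3  4  5  6  7  8  9 10 11 12 13 14 15 16
a[i]:   9  4  1 34  5 15 12 33 19 13 34 18 33  2 17  2
S:      9  4  1 43  9 24 21 57 43 34 91 52 85  3 51  3
Maximum is 91 (e.g. 4 + 5 + 15 + 33 + 34).

91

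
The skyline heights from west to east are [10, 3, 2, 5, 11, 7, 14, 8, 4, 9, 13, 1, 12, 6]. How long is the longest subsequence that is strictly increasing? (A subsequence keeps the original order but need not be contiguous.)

6

Track the smallest tail for each achievable length (strict):
10 → extends → [10]
3 → replaces 10 → [3]
2 → replaces 3 → [2]
5 → extends → [2, 5]
11 → extends → [2, 5, 11]
7 → replaces 11 → [2, 5, 7]
14 → extends → [2, 5, 7, 14]
8 → replaces 14 → [2, 5, 7, 8]
4 → replaces 5 → [2, 4, 7, 8]
9 → extends → [2, 4, 7, 8, 9]
13 → extends → [2, 4, 7, 8, 9, 13]
1 → replaces 2 → [1, 4, 7, 8, 9, 13]
12 → replaces 13 → [1, 4, 7, 8, 9, 12]
6 → replaces 7 → [1, 4, 6, 8, 9, 12]
Six tails, so the longest strictly increasing subsequence has length 6 (e.g. 3, 5, 7, 8, 9, 13).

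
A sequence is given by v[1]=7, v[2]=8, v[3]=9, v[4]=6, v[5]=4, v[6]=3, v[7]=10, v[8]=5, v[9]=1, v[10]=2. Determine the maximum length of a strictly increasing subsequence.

4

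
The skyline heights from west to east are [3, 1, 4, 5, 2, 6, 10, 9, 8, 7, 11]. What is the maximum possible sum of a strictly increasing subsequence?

Let S[i] be the best sum of a strictly increasing subsequence ending at i:
i:      1  2  3  4  5  6  7  8  9 10 11
a[i]:   3  1  4  5  2  6 10  9  8  7 11
S:      3  1  7 12  3 18 28 27 26 25 39
Maximum is 39 (e.g. 3 + 4 + 5 + 6 + 10 + 11).

39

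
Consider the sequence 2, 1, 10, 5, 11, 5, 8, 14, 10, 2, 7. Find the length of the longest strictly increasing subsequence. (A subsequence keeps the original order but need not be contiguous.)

4

Track the smallest tail for each achievable length (strict):
2 → extends → [2]
1 → replaces 2 → [1]
10 → extends → [1, 10]
5 → replaces 10 → [1, 5]
11 → extends → [1, 5, 11]
5 → already a tail → [1, 5, 11]
8 → replaces 11 → [1, 5, 8]
14 → extends → [1, 5, 8, 14]
10 → replaces 14 → [1, 5, 8, 10]
2 → replaces 5 → [1, 2, 8, 10]
7 → replaces 8 → [1, 2, 7, 10]
Four tails, so the longest strictly increasing subsequence has length 4 (e.g. 2, 10, 11, 14).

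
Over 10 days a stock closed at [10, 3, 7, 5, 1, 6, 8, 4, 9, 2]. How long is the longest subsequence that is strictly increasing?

Let dp[i] be the length of the longest such subsequence ending at index i:
i:      1  2  3  4  5  6  7  8  9 10
a[i]:  10  3  7  5  1  6  8  4  9  2
dp:     1  1  2  2  1  3  4  2  5  2
Maximum dp value is 5.

5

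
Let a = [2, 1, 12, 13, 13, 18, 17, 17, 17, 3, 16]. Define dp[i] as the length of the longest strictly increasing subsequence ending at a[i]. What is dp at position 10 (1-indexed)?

2

dp[i] = 1 + max{dp[j] : j<i, a[j]<a[i]} (or 1 if no such j):
i:      1  2  3  4  5  6  7  8  9 10 11
a[i]:   2  1 12 13 13 18 17 17 17  3 16
dp:     1  1  2  3  3  4  4  4  4  2  4
At index 10 the value is 2.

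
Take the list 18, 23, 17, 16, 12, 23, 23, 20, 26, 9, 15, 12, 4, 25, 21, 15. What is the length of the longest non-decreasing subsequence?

5

Let dp[i] be the length of the longest such subsequence ending at index i:
i:      1  2  3  4  5  6  7  8  9 10 11 12 13 14 15 16
a[i]:  18 23 17 16 12 23 23 20 26  9 15 12  4 25 21 15
dp:     1  2  1  1  1  3  4  2  5  1  2  2  1  5  3  3
Maximum dp value is 5.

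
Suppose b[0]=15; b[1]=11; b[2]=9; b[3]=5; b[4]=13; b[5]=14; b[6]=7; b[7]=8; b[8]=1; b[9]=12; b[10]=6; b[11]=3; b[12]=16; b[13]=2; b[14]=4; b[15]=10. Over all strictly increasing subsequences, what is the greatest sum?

54

Let S[i] be the best sum of a strictly increasing subsequence ending at i:
i:      0  1  2  3  4  5  6  7  8  9 10 11 12 13 14 15
b[i]:  15 11  9  5 13 14  7  8  1 12  6  3 16  2  4 10
S:     15 11  9  5 24 38 12 20  1 32 11  4 54  3  8 30
Maximum is 54 (e.g. 11 + 13 + 14 + 16).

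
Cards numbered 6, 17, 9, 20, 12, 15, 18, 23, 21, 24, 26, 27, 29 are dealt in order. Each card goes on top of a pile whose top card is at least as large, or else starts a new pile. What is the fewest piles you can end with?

10

Place each on the leftmost legal pile:
6 → new pile 1 (tops now [6])
17 → new pile 2 (tops now [6, 17])
9 → pile 2 (tops now [6, 9])
20 → new pile 3 (tops now [6, 9, 20])
12 → pile 3 (tops now [6, 9, 12])
15 → new pile 4 (tops now [6, 9, 12, 15])
18 → new pile 5 (tops now [6, 9, 12, 15, 18])
23 → new pile 6 (tops now [6, 9, 12, 15, 18, 23])
21 → pile 6 (tops now [6, 9, 12, 15, 18, 21])
24 → new pile 7 (tops now [6, 9, 12, 15, 18, 21, 24])
26 → new pile 8 (tops now [6, 9, 12, 15, 18, 21, 24, 26])
27 → new pile 9 (tops now [6, 9, 12, 15, 18, 21, 24, 26, 27])
29 → new pile 10 (tops now [6, 9, 12, 15, 18, 21, 24, 26, 27, 29])
Ten piles.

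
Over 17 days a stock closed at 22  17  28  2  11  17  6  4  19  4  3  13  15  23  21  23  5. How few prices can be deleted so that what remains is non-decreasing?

10

Fewest deletions = n − (longest non-decreasing subsequence).
Patience tails:
22 → extends → [22]
17 → replaces 22 → [17]
28 → extends → [17, 28]
2 → replaces 17 → [2, 28]
11 → replaces 28 → [2, 11]
17 → extends → [2, 11, 17]
6 → replaces 11 → [2, 6, 17]
4 → replaces 6 → [2, 4, 17]
19 → extends → [2, 4, 17, 19]
4 → replaces 17 → [2, 4, 4, 19]
3 → replaces 4 → [2, 3, 4, 19]
13 → replaces 19 → [2, 3, 4, 13]
15 → extends → [2, 3, 4, 13, 15]
23 → extends → [2, 3, 4, 13, 15, 23]
21 → replaces 23 → [2, 3, 4, 13, 15, 21]
23 → extends → [2, 3, 4, 13, 15, 21, 23]
5 → replaces 13 → [2, 3, 4, 5, 15, 21, 23]
Longest non-decreasing subsequence has length 7, so deletions = 17 − 7 = 10.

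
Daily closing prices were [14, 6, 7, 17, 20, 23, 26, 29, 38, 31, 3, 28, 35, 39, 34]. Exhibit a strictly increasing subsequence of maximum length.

6, 7, 17, 20, 23, 26, 29, 31, 35, 39

Patience tails give the LIS length; then backtrack through the dp parents:
14 → extends → [14]
6 → replaces 14 → [6]
7 → extends → [6, 7]
17 → extends → [6, 7, 17]
20 → extends → [6, 7, 17, 20]
23 → extends → [6, 7, 17, 20, 23]
26 → extends → [6, 7, 17, 20, 23, 26]
29 → extends → [6, 7, 17, 20, 23, 26, 29]
38 → extends → [6, 7, 17, 20, 23, 26, 29, 38]
31 → replaces 38 → [6, 7, 17, 20, 23, 26, 29, 31]
3 → replaces 6 → [3, 7, 17, 20, 23, 26, 29, 31]
28 → replaces 29 → [3, 7, 17, 20, 23, 26, 28, 31]
35 → extends → [3, 7, 17, 20, 23, 26, 28, 31, 35]
39 → extends → [3, 7, 17, 20, 23, 26, 28, 31, 35, 39]
34 → replaces 35 → [3, 7, 17, 20, 23, 26, 28, 31, 34, 39]
Length 10; one witness is 6, 7, 17, 20, 23, 26, 29, 31, 35, 39.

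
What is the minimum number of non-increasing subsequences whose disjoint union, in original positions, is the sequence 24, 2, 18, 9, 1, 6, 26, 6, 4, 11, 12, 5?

4

Place each on the leftmost legal pile:
24 → new pile 1 (tops now [24])
2 → pile 1 (tops now [2])
18 → new pile 2 (tops now [2, 18])
9 → pile 2 (tops now [2, 9])
1 → pile 1 (tops now [1, 9])
6 → pile 2 (tops now [1, 6])
26 → new pile 3 (tops now [1, 6, 26])
6 → pile 2 (tops now [1, 6, 26])
4 → pile 2 (tops now [1, 4, 26])
11 → pile 3 (tops now [1, 4, 11])
12 → new pile 4 (tops now [1, 4, 11, 12])
5 → pile 3 (tops now [1, 4, 5, 12])
Four piles.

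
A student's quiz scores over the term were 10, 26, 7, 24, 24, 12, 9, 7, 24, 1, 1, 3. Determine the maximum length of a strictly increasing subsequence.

3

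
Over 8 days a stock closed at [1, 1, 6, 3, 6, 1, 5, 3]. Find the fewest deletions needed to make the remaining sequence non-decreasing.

4

Fewest deletions = n − (longest non-decreasing subsequence).
Patience tails:
1 → extends → [1]
1 → extends → [1, 1]
6 → extends → [1, 1, 6]
3 → replaces 6 → [1, 1, 3]
6 → extends → [1, 1, 3, 6]
1 → replaces 3 → [1, 1, 1, 6]
5 → replaces 6 → [1, 1, 1, 5]
3 → replaces 5 → [1, 1, 1, 3]
Longest non-decreasing subsequence has length 4, so deletions = 8 − 4 = 4.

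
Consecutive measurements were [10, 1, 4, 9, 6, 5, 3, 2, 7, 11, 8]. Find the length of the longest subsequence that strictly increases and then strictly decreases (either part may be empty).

inc[i] = longest strictly increasing subsequence ending at i; dec[i] = longest strictly decreasing subsequence starting at i:
i:      1  2  3  4  5  6  7  8  9 10 11
a[i]:  10  1  4  9  6  5  3  2  7 11  8
inc:    1  1  2  3  3  3  2  2  4  5  5
dec:    6  1  3  5  4  3  2  1  1  2  1
Best peak at i=4 (value 9): inc=3, dec=5, length 3+5−1 = 7.

7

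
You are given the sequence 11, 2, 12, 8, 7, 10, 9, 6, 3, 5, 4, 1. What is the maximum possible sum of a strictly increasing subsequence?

23

Let S[i] be the best sum of a strictly increasing subsequence ending at i:
i:      1  2  3  4  5  6  7  8  9 10 11 12
a[i]:  11  2 12  8  7 10  9  6  3  5  4  1
S:     11  2 23 10  9 20 19  8  5 10  9  1
Maximum is 23 (e.g. 11 + 12).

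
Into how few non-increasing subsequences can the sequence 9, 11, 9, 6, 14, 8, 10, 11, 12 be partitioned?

5

Place each on the leftmost legal pile:
9 → new pile 1 (tops now [9])
11 → new pile 2 (tops now [9, 11])
9 → pile 1 (tops now [9, 11])
6 → pile 1 (tops now [6, 11])
14 → new pile 3 (tops now [6, 11, 14])
8 → pile 2 (tops now [6, 8, 14])
10 → pile 3 (tops now [6, 8, 10])
11 → new pile 4 (tops now [6, 8, 10, 11])
12 → new pile 5 (tops now [6, 8, 10, 11, 12])
Five piles.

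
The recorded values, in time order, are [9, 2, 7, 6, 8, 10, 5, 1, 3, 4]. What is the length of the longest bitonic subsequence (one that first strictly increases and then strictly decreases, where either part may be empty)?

6

inc[i] = longest strictly increasing subsequence ending at i; dec[i] = longest strictly decreasing subsequence starting at i:
i:      1  2  3  4  5  6  7  8  9 10
a[i]:   9  2  7  6  8 10  5  1  3  4
inc:    1  1  2  2  3  4  2  1  2  3
dec:    5  2  4  3  3  3  2  1  1  1
Best peak at i=6 (value 10): inc=4, dec=3, length 4+3−1 = 6.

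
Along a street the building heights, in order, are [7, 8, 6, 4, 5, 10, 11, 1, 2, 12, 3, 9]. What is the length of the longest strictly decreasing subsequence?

Let dp[i] be the longest strictly decreasing subsequence ending at i:
i:      1  2  3  4  5  6  7  8  9 10 11 12
a[i]:   7  8  6  4  5 10 11  1  2 12  3  9
dp:     1  1  2  3  3  1  1  4  4  1  4  2
Maximum is 4.

4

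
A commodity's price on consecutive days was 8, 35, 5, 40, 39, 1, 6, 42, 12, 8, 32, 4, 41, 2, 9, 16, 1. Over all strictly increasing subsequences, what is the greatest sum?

Let S[i] be the best sum of a strictly increasing subsequence ending at i:
i:       1   2   3   4   5   6   7   8   9  10  11  12  13  14  15  16  17
a[i]:    8  35   5  40  39   1   6  42  12   8  32   4  41   2   9  16   1
S:       8  43   5  83  82   1  11 125  23  19  55   5 124   3  28  44   1
Maximum is 125 (e.g. 8 + 35 + 40 + 42).

125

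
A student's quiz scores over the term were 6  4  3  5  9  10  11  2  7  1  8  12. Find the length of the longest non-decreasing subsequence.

Track the smallest tail for each achievable length (allowing ties):
6 → extends → [6]
4 → replaces 6 → [4]
3 → replaces 4 → [3]
5 → extends → [3, 5]
9 → extends → [3, 5, 9]
10 → extends → [3, 5, 9, 10]
11 → extends → [3, 5, 9, 10, 11]
2 → replaces 3 → [2, 5, 9, 10, 11]
7 → replaces 9 → [2, 5, 7, 10, 11]
1 → replaces 2 → [1, 5, 7, 10, 11]
8 → replaces 10 → [1, 5, 7, 8, 11]
12 → extends → [1, 5, 7, 8, 11, 12]
Six tails, so the longest non-decreasing subsequence has length 6 (e.g. 4, 5, 9, 10, 11, 12).

6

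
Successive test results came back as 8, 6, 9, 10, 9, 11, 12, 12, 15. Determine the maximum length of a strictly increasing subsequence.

6

Track the smallest tail for each achievable length (strict):
8 → extends → [8]
6 → replaces 8 → [6]
9 → extends → [6, 9]
10 → extends → [6, 9, 10]
9 → already a tail → [6, 9, 10]
11 → extends → [6, 9, 10, 11]
12 → extends → [6, 9, 10, 11, 12]
12 → already a tail → [6, 9, 10, 11, 12]
15 → extends → [6, 9, 10, 11, 12, 15]
Six tails, so the longest strictly increasing subsequence has length 6 (e.g. 8, 9, 10, 11, 12, 15).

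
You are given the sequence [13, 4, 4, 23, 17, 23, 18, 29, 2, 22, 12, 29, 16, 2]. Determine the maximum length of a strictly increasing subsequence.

5

Let dp[i] be the length of the longest such subsequence ending at index i:
i:      1  2  3  4  5  6  7  8  9 10 11 12 13 14
a[i]:  13  4  4 23 17 23 18 29  2 22 12 29 16  2
dp:     1  1  1  2  2  3  3  4  1  4  2  5  3  1
Maximum dp value is 5.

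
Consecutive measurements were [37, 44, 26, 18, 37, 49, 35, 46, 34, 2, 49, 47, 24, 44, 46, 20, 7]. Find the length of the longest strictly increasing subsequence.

Track the smallest tail for each achievable length (strict):
37 → extends → [37]
44 → extends → [37, 44]
26 → replaces 37 → [26, 44]
18 → replaces 26 → [18, 44]
37 → replaces 44 → [18, 37]
49 → extends → [18, 37, 49]
35 → replaces 37 → [18, 35, 49]
46 → replaces 49 → [18, 35, 46]
34 → replaces 35 → [18, 34, 46]
2 → replaces 18 → [2, 34, 46]
49 → extends → [2, 34, 46, 49]
47 → replaces 49 → [2, 34, 46, 47]
24 → replaces 34 → [2, 24, 46, 47]
44 → replaces 46 → [2, 24, 44, 47]
46 → replaces 47 → [2, 24, 44, 46]
20 → replaces 24 → [2, 20, 44, 46]
7 → replaces 20 → [2, 7, 44, 46]
Four tails, so the longest strictly increasing subsequence has length 4 (e.g. 37, 44, 46, 49).

4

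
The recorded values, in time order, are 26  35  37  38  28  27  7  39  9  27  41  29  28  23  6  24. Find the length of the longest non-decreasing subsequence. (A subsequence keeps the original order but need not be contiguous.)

Track the smallest tail for each achievable length (allowing ties):
26 → extends → [26]
35 → extends → [26, 35]
37 → extends → [26, 35, 37]
38 → extends → [26, 35, 37, 38]
28 → replaces 35 → [26, 28, 37, 38]
27 → replaces 28 → [26, 27, 37, 38]
7 → replaces 26 → [7, 27, 37, 38]
39 → extends → [7, 27, 37, 38, 39]
9 → replaces 27 → [7, 9, 37, 38, 39]
27 → replaces 37 → [7, 9, 27, 38, 39]
41 → extends → [7, 9, 27, 38, 39, 41]
29 → replaces 38 → [7, 9, 27, 29, 39, 41]
28 → replaces 29 → [7, 9, 27, 28, 39, 41]
23 → replaces 27 → [7, 9, 23, 28, 39, 41]
6 → replaces 7 → [6, 9, 23, 28, 39, 41]
24 → replaces 28 → [6, 9, 23, 24, 39, 41]
Six tails, so the longest non-decreasing subsequence has length 6 (e.g. 26, 35, 37, 38, 39, 41).

6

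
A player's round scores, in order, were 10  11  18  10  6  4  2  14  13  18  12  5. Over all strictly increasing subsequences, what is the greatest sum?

Let S[i] be the best sum of a strictly increasing subsequence ending at i:
i:      1  2  3  4  5  6  7  8  9 10 11 12
a[i]:  10 11 18 10  6  4  2 14 13 18 12  5
S:     10 21 39 10  6  4  2 35 34 53 33  9
Maximum is 53 (e.g. 10 + 11 + 14 + 18).

53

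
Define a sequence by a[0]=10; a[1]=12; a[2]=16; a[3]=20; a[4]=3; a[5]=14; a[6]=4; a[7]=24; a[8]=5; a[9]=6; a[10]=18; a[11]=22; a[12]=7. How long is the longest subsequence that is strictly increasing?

6

Track the smallest tail for each achievable length (strict):
10 → extends → [10]
12 → extends → [10, 12]
16 → extends → [10, 12, 16]
20 → extends → [10, 12, 16, 20]
3 → replaces 10 → [3, 12, 16, 20]
14 → replaces 16 → [3, 12, 14, 20]
4 → replaces 12 → [3, 4, 14, 20]
24 → extends → [3, 4, 14, 20, 24]
5 → replaces 14 → [3, 4, 5, 20, 24]
6 → replaces 20 → [3, 4, 5, 6, 24]
18 → replaces 24 → [3, 4, 5, 6, 18]
22 → extends → [3, 4, 5, 6, 18, 22]
7 → replaces 18 → [3, 4, 5, 6, 7, 22]
Six tails, so the longest strictly increasing subsequence has length 6 (e.g. 3, 4, 5, 6, 18, 22).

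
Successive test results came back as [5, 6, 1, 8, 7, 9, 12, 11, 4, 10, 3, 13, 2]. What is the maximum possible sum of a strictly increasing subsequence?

Let S[i] be the best sum of a strictly increasing subsequence ending at i:
i:      1  2  3  4  5  6  7  8  9 10 11 12 13
a[i]:   5  6  1  8  7  9 12 11  4 10  3 13  2
S:      5 11  1 19 18 28 40 39  5 38  4 53  3
Maximum is 53 (e.g. 5 + 6 + 8 + 9 + 12 + 13).

53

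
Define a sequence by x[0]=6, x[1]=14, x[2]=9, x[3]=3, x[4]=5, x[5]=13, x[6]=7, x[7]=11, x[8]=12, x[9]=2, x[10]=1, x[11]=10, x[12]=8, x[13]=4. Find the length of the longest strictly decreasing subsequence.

Let dp[i] be the longest strictly decreasing subsequence ending at i:
i:      0  1  2  3  4  5  6  7  8  9 10 11 12 13
x[i]:   6 14  9  3  5 13  7 11 12  2  1 10  8  4
dp:     1  1  2  3  3  2  3  3  3  4  5  4  5  6
Maximum is 6.

6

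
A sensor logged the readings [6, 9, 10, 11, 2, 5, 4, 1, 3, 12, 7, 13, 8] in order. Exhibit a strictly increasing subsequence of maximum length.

6, 9, 10, 11, 12, 13

Patience tails give the LIS length; then backtrack through the dp parents:
6 → extends → [6]
9 → extends → [6, 9]
10 → extends → [6, 9, 10]
11 → extends → [6, 9, 10, 11]
2 → replaces 6 → [2, 9, 10, 11]
5 → replaces 9 → [2, 5, 10, 11]
4 → replaces 5 → [2, 4, 10, 11]
1 → replaces 2 → [1, 4, 10, 11]
3 → replaces 4 → [1, 3, 10, 11]
12 → extends → [1, 3, 10, 11, 12]
7 → replaces 10 → [1, 3, 7, 11, 12]
13 → extends → [1, 3, 7, 11, 12, 13]
8 → replaces 11 → [1, 3, 7, 8, 12, 13]
Length 6; one witness is 6, 9, 10, 11, 12, 13.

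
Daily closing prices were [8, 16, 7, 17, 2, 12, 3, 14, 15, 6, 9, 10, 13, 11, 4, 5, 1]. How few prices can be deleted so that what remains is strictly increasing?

11

Fewest deletions = n − (longest strictly increasing subsequence).
i:      1  2  3  4  5  6  7  8  9 10 11 12 13 14 15 16 17
a[i]:   8 16  7 17  2 12  3 14 15  6  9 10 13 11  4  5  1
dp:     1  2  1  3  1  2  2  3  4  3  4  5  6  6  3  4  1
max dp = 6, so deletions = 17 − 6 = 11.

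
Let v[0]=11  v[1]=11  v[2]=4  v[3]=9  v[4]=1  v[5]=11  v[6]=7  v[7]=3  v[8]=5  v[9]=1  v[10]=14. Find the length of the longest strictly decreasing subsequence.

Let dp[i] be the longest strictly decreasing subsequence ending at i:
i:      0  1  2  3  4  5  6  7  8  9 10
v[i]:  11 11  4  9  1 11  7  3  5  1 14
dp:     1  1  2  2  3  1  3  4  4  5  1
Maximum is 5.

5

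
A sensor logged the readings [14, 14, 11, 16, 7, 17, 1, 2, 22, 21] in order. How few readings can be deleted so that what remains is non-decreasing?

5

Fewest deletions = n − (longest non-decreasing subsequence).
Patience tails:
14 → extends → [14]
14 → extends → [14, 14]
11 → replaces 14 → [11, 14]
16 → extends → [11, 14, 16]
7 → replaces 11 → [7, 14, 16]
17 → extends → [7, 14, 16, 17]
1 → replaces 7 → [1, 14, 16, 17]
2 → replaces 14 → [1, 2, 16, 17]
22 → extends → [1, 2, 16, 17, 22]
21 → replaces 22 → [1, 2, 16, 17, 21]
Longest non-decreasing subsequence has length 5, so deletions = 10 − 5 = 5.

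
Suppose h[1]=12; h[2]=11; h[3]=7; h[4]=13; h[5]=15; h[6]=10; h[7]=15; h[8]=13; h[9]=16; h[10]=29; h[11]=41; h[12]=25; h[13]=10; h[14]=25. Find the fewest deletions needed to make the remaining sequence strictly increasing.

Fewest deletions = n − (longest strictly increasing subsequence).
Patience tails:
12 → extends → [12]
11 → replaces 12 → [11]
7 → replaces 11 → [7]
13 → extends → [7, 13]
15 → extends → [7, 13, 15]
10 → replaces 13 → [7, 10, 15]
15 → already a tail → [7, 10, 15]
13 → replaces 15 → [7, 10, 13]
16 → extends → [7, 10, 13, 16]
29 → extends → [7, 10, 13, 16, 29]
41 → extends → [7, 10, 13, 16, 29, 41]
25 → replaces 29 → [7, 10, 13, 16, 25, 41]
10 → already a tail → [7, 10, 13, 16, 25, 41]
25 → already a tail → [7, 10, 13, 16, 25, 41]
Longest strictly increasing subsequence has length 6, so deletions = 14 − 6 = 8.

8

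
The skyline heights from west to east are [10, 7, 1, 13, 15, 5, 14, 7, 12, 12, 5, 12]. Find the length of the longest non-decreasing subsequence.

6

Track the smallest tail for each achievable length (allowing ties):
10 → extends → [10]
7 → replaces 10 → [7]
1 → replaces 7 → [1]
13 → extends → [1, 13]
15 → extends → [1, 13, 15]
5 → replaces 13 → [1, 5, 15]
14 → replaces 15 → [1, 5, 14]
7 → replaces 14 → [1, 5, 7]
12 → extends → [1, 5, 7, 12]
12 → extends → [1, 5, 7, 12, 12]
5 → replaces 7 → [1, 5, 5, 12, 12]
12 → extends → [1, 5, 5, 12, 12, 12]
Six tails, so the longest non-decreasing subsequence has length 6 (e.g. 1, 5, 7, 12, 12, 12).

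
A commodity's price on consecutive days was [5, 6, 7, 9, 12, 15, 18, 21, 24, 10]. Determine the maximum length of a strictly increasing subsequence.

9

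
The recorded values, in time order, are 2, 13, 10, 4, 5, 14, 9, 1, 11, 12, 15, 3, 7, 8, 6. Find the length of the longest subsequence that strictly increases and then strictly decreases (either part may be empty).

9

inc[i] = longest strictly increasing subsequence ending at i; dec[i] = longest strictly decreasing subsequence starting at i:
i:      1  2  3  4  5  6  7  8  9 10 11 12 13 14 15
a[i]:   2 13 10  4  5 14  9  1 11 12 15  3  7  8  6
inc:    1  2  2  2  3  4  4  1  5  6  7  2  4  5  4
dec:    2  5  4  2  2  4  3  1  3  3  3  1  2  2  1
Best peak at i=11 (value 15): inc=7, dec=3, length 7+3−1 = 9.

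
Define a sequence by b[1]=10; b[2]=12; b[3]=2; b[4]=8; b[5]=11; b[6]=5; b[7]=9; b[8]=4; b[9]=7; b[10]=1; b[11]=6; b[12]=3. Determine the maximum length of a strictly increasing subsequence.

3

Let dp[i] be the length of the longest such subsequence ending at index i:
i:      1  2  3  4  5  6  7  8  9 10 11 12
b[i]:  10 12  2  8 11  5  9  4  7  1  6  3
dp:     1  2  1  2  3  2  3  2  3  1  3  2
Maximum dp value is 3.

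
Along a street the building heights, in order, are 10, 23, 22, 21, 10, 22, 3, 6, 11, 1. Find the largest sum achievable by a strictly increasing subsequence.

Let S[i] be the best sum of a strictly increasing subsequence ending at i:
i:      1  2  3  4  5  6  7  8  9 10
a[i]:  10 23 22 21 10 22  3  6 11  1
S:     10 33 32 31 10 53  3  9 21  1
Maximum is 53 (e.g. 10 + 21 + 22).

53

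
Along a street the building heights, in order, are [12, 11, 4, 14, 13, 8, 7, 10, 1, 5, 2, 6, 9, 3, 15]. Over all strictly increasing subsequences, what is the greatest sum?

Let S[i] be the best sum of a strictly increasing subsequence ending at i:
i:      1  2  3  4  5  6  7  8  9 10 11 12 13 14 15
a[i]:  12 11  4 14 13  8  7 10  1  5  2  6  9  3 15
S:     12 11  4 26 25 12 11 22  1  9  3 15 24  6 41
Maximum is 41 (e.g. 12 + 14 + 15).

41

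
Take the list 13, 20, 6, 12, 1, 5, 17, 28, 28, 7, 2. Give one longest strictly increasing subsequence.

6, 12, 17, 28

Patience tails give the LIS length; then backtrack through the dp parents:
13 → extends → [13]
20 → extends → [13, 20]
6 → replaces 13 → [6, 20]
12 → replaces 20 → [6, 12]
1 → replaces 6 → [1, 12]
5 → replaces 12 → [1, 5]
17 → extends → [1, 5, 17]
28 → extends → [1, 5, 17, 28]
28 → already a tail → [1, 5, 17, 28]
7 → replaces 17 → [1, 5, 7, 28]
2 → replaces 5 → [1, 2, 7, 28]
Length 4; one witness is 6, 12, 17, 28.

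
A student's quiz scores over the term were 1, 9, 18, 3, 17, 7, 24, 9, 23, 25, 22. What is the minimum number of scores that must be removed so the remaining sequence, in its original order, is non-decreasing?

5

Fewest deletions = n − (longest non-decreasing subsequence).
i:      1  2  3  4  5  6  7  8  9 10 11
a[i]:   1  9 18  3 17  7 24  9 23 25 22
dp:     1  2  3  2  3  3  4  4  5  6  5
max dp = 6, so deletions = 11 − 6 = 5.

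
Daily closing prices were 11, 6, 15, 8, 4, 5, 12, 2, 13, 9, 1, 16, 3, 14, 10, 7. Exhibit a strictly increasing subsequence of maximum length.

Patience tails give the LIS length; then backtrack through the dp parents:
11 → extends → [11]
6 → replaces 11 → [6]
15 → extends → [6, 15]
8 → replaces 15 → [6, 8]
4 → replaces 6 → [4, 8]
5 → replaces 8 → [4, 5]
12 → extends → [4, 5, 12]
2 → replaces 4 → [2, 5, 12]
13 → extends → [2, 5, 12, 13]
9 → replaces 12 → [2, 5, 9, 13]
1 → replaces 2 → [1, 5, 9, 13]
16 → extends → [1, 5, 9, 13, 16]
3 → replaces 5 → [1, 3, 9, 13, 16]
14 → replaces 16 → [1, 3, 9, 13, 14]
10 → replaces 13 → [1, 3, 9, 10, 14]
7 → replaces 9 → [1, 3, 7, 10, 14]
Length 5; one witness is 6, 8, 12, 13, 16.

6, 8, 12, 13, 16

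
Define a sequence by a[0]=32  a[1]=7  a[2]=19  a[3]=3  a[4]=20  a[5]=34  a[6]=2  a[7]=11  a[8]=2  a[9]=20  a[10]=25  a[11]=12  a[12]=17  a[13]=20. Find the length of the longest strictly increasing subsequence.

5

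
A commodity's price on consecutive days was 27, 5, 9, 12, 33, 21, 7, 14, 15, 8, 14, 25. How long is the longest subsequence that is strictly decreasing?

4

Let dp[i] be the longest strictly decreasing subsequence ending at i:
i:      1  2  3  4  5  6  7  8  9 10 11 12
a[i]:  27  5  9 12 33 21  7 14 15  8 14 25
dp:     1  2  2  2  1  2  3  3  3  4  4  2
Maximum is 4.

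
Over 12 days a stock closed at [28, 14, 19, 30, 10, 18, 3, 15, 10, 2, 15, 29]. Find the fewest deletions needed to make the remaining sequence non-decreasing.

8

Fewest deletions = n − (longest non-decreasing subsequence).
Patience tails:
28 → extends → [28]
14 → replaces 28 → [14]
19 → extends → [14, 19]
30 → extends → [14, 19, 30]
10 → replaces 14 → [10, 19, 30]
18 → replaces 19 → [10, 18, 30]
3 → replaces 10 → [3, 18, 30]
15 → replaces 18 → [3, 15, 30]
10 → replaces 15 → [3, 10, 30]
2 → replaces 3 → [2, 10, 30]
15 → replaces 30 → [2, 10, 15]
29 → extends → [2, 10, 15, 29]
Longest non-decreasing subsequence has length 4, so deletions = 12 − 4 = 8.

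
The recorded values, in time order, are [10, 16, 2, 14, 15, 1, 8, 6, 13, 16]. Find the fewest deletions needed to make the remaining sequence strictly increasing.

Fewest deletions = n − (longest strictly increasing subsequence).
Patience tails:
10 → extends → [10]
16 → extends → [10, 16]
2 → replaces 10 → [2, 16]
14 → replaces 16 → [2, 14]
15 → extends → [2, 14, 15]
1 → replaces 2 → [1, 14, 15]
8 → replaces 14 → [1, 8, 15]
6 → replaces 8 → [1, 6, 15]
13 → replaces 15 → [1, 6, 13]
16 → extends → [1, 6, 13, 16]
Longest strictly increasing subsequence has length 4, so deletions = 10 − 4 = 6.

6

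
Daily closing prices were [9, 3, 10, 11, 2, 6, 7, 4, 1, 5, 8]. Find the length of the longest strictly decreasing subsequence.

Let dp[i] be the longest strictly decreasing subsequence ending at i:
i:      1  2  3  4  5  6  7  8  9 10 11
a[i]:   9  3 10 11  2  6  7  4  1  5  8
dp:     1  2  1  1  3  2  2  3  4  3  2
Maximum is 4.

4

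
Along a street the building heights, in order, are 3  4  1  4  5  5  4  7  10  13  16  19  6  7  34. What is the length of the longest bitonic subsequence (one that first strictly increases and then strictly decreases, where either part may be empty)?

inc[i] = longest strictly increasing subsequence ending at i; dec[i] = longest strictly decreasing subsequence starting at i:
i:      1  2  3  4  5  6  7  8  9 10 11 12 13 14 15
a[i]:   3  4  1  4  5  5  4  7 10 13 16 19  6  7 34
inc:    1  2  1  2  3  3  2  4  5  6  7  8  4  5  9
dec:    2  2  1  1  2  2  1  2  2  2  2  2  1  1  1
Best peak at i=12 (value 19): inc=8, dec=2, length 8+2−1 = 9.

9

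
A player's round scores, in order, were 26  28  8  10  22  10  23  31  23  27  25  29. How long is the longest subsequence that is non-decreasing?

Track the smallest tail for each achievable length (allowing ties):
26 → extends → [26]
28 → extends → [26, 28]
8 → replaces 26 → [8, 28]
10 → replaces 28 → [8, 10]
22 → extends → [8, 10, 22]
10 → replaces 22 → [8, 10, 10]
23 → extends → [8, 10, 10, 23]
31 → extends → [8, 10, 10, 23, 31]
23 → replaces 31 → [8, 10, 10, 23, 23]
27 → extends → [8, 10, 10, 23, 23, 27]
25 → replaces 27 → [8, 10, 10, 23, 23, 25]
29 → extends → [8, 10, 10, 23, 23, 25, 29]
Seven tails, so the longest non-decreasing subsequence has length 7 (e.g. 8, 10, 22, 23, 23, 27, 29).

7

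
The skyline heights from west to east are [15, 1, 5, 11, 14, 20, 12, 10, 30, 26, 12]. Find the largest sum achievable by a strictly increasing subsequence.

Let S[i] be the best sum of a strictly increasing subsequence ending at i:
i:      1  2  3  4  5  6  7  8  9 10 11
a[i]:  15  1  5 11 14 20 12 10 30 26 12
S:     15  1  6 17 31 51 29 16 81 77 29
Maximum is 81 (e.g. 1 + 5 + 11 + 14 + 20 + 30).

81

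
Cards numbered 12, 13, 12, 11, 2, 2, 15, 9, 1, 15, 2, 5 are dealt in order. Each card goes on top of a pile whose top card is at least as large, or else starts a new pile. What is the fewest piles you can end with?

3

Place each on the leftmost legal pile:
12 → new pile 1 (tops now [12])
13 → new pile 2 (tops now [12, 13])
12 → pile 1 (tops now [12, 13])
11 → pile 1 (tops now [11, 13])
2 → pile 1 (tops now [2, 13])
2 → pile 1 (tops now [2, 13])
15 → new pile 3 (tops now [2, 13, 15])
9 → pile 2 (tops now [2, 9, 15])
1 → pile 1 (tops now [1, 9, 15])
15 → pile 3 (tops now [1, 9, 15])
2 → pile 2 (tops now [1, 2, 15])
5 → pile 3 (tops now [1, 2, 5])
Three piles.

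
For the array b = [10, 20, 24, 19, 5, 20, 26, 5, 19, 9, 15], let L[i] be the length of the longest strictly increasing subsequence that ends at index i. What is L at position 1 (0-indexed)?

dp[i] = 1 + max{dp[j] : j<i, b[j]<b[i]} (or 1 if no such j):
i:      0  1  2  3  4  5  6  7  8  9 10
b[i]:  10 20 24 19  5 20 26  5 19  9 15
dp:     1  2  3  2  1  3  4  1  2  2  3
At index 1 the value is 2.

2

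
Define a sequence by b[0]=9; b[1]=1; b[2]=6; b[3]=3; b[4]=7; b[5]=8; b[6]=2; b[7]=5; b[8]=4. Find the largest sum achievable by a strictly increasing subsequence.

22

Let S[i] be the best sum of a strictly increasing subsequence ending at i:
i:      0  1  2  3  4  5  6  7  8
b[i]:   9  1  6  3  7  8  2  5  4
S:      9  1  7  4 14 22  3  9  8
Maximum is 22 (e.g. 1 + 6 + 7 + 8).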